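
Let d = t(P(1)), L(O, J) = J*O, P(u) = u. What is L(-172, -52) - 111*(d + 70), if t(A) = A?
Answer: 1063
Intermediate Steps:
d = 1
L(-172, -52) - 111*(d + 70) = -52*(-172) - 111*(1 + 70) = 8944 - 111*71 = 8944 - 1*7881 = 8944 - 7881 = 1063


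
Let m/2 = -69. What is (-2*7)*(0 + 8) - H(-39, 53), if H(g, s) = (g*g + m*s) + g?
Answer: 5720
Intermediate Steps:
m = -138 (m = 2*(-69) = -138)
H(g, s) = g + g² - 138*s (H(g, s) = (g*g - 138*s) + g = (g² - 138*s) + g = g + g² - 138*s)
(-2*7)*(0 + 8) - H(-39, 53) = (-2*7)*(0 + 8) - (-39 + (-39)² - 138*53) = -14*8 - (-39 + 1521 - 7314) = -112 - 1*(-5832) = -112 + 5832 = 5720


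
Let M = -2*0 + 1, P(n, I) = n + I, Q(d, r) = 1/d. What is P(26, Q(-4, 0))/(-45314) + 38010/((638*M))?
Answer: 3444737423/57820664 ≈ 59.576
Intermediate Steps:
P(n, I) = I + n
M = 1 (M = 0 + 1 = 1)
P(26, Q(-4, 0))/(-45314) + 38010/((638*M)) = (1/(-4) + 26)/(-45314) + 38010/((638*1)) = (-1/4 + 26)*(-1/45314) + 38010/638 = (103/4)*(-1/45314) + 38010*(1/638) = -103/181256 + 19005/319 = 3444737423/57820664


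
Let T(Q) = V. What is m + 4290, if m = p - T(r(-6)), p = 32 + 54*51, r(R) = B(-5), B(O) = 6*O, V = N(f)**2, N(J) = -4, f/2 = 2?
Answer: 7060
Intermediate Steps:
f = 4 (f = 2*2 = 4)
V = 16 (V = (-4)**2 = 16)
r(R) = -30 (r(R) = 6*(-5) = -30)
T(Q) = 16
p = 2786 (p = 32 + 2754 = 2786)
m = 2770 (m = 2786 - 1*16 = 2786 - 16 = 2770)
m + 4290 = 2770 + 4290 = 7060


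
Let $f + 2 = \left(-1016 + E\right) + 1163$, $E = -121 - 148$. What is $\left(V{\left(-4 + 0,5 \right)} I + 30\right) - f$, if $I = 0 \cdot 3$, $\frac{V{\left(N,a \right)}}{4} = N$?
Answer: $154$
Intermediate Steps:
$V{\left(N,a \right)} = 4 N$
$I = 0$
$E = -269$
$f = -124$ ($f = -2 + \left(\left(-1016 - 269\right) + 1163\right) = -2 + \left(-1285 + 1163\right) = -2 - 122 = -124$)
$\left(V{\left(-4 + 0,5 \right)} I + 30\right) - f = \left(4 \left(-4 + 0\right) 0 + 30\right) - -124 = \left(4 \left(-4\right) 0 + 30\right) + 124 = \left(\left(-16\right) 0 + 30\right) + 124 = \left(0 + 30\right) + 124 = 30 + 124 = 154$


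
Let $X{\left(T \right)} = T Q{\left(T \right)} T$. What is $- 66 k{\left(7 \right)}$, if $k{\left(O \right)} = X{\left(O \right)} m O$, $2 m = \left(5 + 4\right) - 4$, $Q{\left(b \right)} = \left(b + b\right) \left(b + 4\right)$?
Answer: $-8715630$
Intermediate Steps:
$Q{\left(b \right)} = 2 b \left(4 + b\right)$
$m = \frac{5}{2}$ ($m = \frac{\left(5 + 4\right) - 4}{2} = \frac{9 - 4}{2} = \frac{1}{2} \cdot 5 = \frac{5}{2} \approx 2.5$)
$X{\left(T \right)} = 2 T^{3} \left(4 + T\right)$ ($X{\left(T \right)} = T 2 T \left(4 + T\right) T = 2 T^{2} \left(4 + T\right) T = 2 T^{3} \left(4 + T\right)$)
$k{\left(O \right)} = 5 O^{4} \left(4 + O\right)$ ($k{\left(O \right)} = 2 O^{3} \left(4 + O\right) \frac{5}{2} O = 5 O^{3} \left(4 + O\right) O = 5 O^{4} \left(4 + O\right)$)
$- 66 k{\left(7 \right)} = - 66 \cdot 5 \cdot 7^{4} \left(4 + 7\right) = - 66 \cdot 5 \cdot 2401 \cdot 11 = \left(-66\right) 132055 = -8715630$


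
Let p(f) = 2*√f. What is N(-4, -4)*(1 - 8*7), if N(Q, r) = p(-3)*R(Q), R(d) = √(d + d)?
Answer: 220*√6 ≈ 538.89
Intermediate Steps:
R(d) = √2*√d (R(d) = √(2*d) = √2*√d)
N(Q, r) = 2*I*√6*√Q (N(Q, r) = (2*√(-3))*(√2*√Q) = (2*(I*√3))*(√2*√Q) = (2*I*√3)*(√2*√Q) = 2*I*√6*√Q)
N(-4, -4)*(1 - 8*7) = (2*I*√6*√(-4))*(1 - 8*7) = (2*I*√6*(2*I))*(1 - 56) = -4*√6*(-55) = 220*√6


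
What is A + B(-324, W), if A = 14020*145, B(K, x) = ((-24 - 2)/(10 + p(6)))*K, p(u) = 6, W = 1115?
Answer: 4066853/2 ≈ 2.0334e+6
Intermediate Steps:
B(K, x) = -13*K/8 (B(K, x) = ((-24 - 2)/(10 + 6))*K = (-26/16)*K = (-26*1/16)*K = -13*K/8)
A = 2032900
A + B(-324, W) = 2032900 - 13/8*(-324) = 2032900 + 1053/2 = 4066853/2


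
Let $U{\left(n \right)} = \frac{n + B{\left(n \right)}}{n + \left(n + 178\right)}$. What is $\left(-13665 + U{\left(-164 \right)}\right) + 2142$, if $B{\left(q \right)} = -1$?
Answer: $- \frac{115219}{10} \approx -11522.0$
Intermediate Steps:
$U{\left(n \right)} = \frac{-1 + n}{178 + 2 n}$ ($U{\left(n \right)} = \frac{n - 1}{n + \left(n + 178\right)} = \frac{-1 + n}{n + \left(178 + n\right)} = \frac{-1 + n}{178 + 2 n}$)
$\left(-13665 + U{\left(-164 \right)}\right) + 2142 = \left(-13665 + \frac{-1 - 164}{2 \left(89 - 164\right)}\right) + 2142 = \left(-13665 + \frac{1}{2} \frac{1}{-75} \left(-165\right)\right) + 2142 = \left(-13665 + \frac{1}{2} \left(- \frac{1}{75}\right) \left(-165\right)\right) + 2142 = \left(-13665 + \frac{11}{10}\right) + 2142 = - \frac{136639}{10} + 2142 = - \frac{115219}{10}$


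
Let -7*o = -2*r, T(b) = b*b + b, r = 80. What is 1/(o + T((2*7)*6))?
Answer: 7/50140 ≈ 0.00013961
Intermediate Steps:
T(b) = b + b² (T(b) = b² + b = b + b²)
o = 160/7 (o = -(-2)*80/7 = -⅐*(-160) = 160/7 ≈ 22.857)
1/(o + T((2*7)*6)) = 1/(160/7 + ((2*7)*6)*(1 + (2*7)*6)) = 1/(160/7 + (14*6)*(1 + 14*6)) = 1/(160/7 + 84*(1 + 84)) = 1/(160/7 + 84*85) = 1/(160/7 + 7140) = 1/(50140/7) = 7/50140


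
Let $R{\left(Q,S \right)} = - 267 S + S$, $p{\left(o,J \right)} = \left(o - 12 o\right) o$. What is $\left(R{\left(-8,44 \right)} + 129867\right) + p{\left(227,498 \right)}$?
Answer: $-448656$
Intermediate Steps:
$p{\left(o,J \right)} = - 11 o^{2}$ ($p{\left(o,J \right)} = - 11 o o = - 11 o^{2}$)
$R{\left(Q,S \right)} = - 266 S$
$\left(R{\left(-8,44 \right)} + 129867\right) + p{\left(227,498 \right)} = \left(\left(-266\right) 44 + 129867\right) - 11 \cdot 227^{2} = \left(-11704 + 129867\right) - 566819 = 118163 - 566819 = -448656$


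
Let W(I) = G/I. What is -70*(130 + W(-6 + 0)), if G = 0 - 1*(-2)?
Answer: -27230/3 ≈ -9076.7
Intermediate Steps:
G = 2 (G = 0 + 2 = 2)
W(I) = 2/I
-70*(130 + W(-6 + 0)) = -70*(130 + 2/(-6 + 0)) = -70*(130 + 2/(-6)) = -70*(130 + 2*(-⅙)) = -70*(130 - ⅓) = -70*389/3 = -27230/3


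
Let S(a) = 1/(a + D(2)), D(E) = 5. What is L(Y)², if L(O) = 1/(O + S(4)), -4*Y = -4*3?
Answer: 81/784 ≈ 0.10332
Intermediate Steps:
S(a) = 1/(5 + a) (S(a) = 1/(a + 5) = 1/(5 + a))
Y = 3 (Y = -(-1)*3 = -¼*(-12) = 3)
L(O) = 1/(⅑ + O) (L(O) = 1/(O + 1/(5 + 4)) = 1/(O + 1/9) = 1/(O + ⅑) = 1/(⅑ + O))
L(Y)² = (9/(1 + 9*3))² = (9/(1 + 27))² = (9/28)² = 81/784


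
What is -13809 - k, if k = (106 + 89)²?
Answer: -51834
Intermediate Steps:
k = 38025 (k = 195² = 38025)
-13809 - k = -13809 - 1*38025 = -13809 - 38025 = -51834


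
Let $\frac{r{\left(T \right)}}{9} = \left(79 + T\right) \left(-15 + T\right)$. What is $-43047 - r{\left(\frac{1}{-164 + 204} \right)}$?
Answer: $- \frac{51834249}{1600} \approx -32396.0$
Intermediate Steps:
$r{\left(T \right)} = 9 \left(-15 + T\right) \left(79 + T\right)$ ($r{\left(T \right)} = 9 \left(79 + T\right) \left(-15 + T\right) = 9 \left(-15 + T\right) \left(79 + T\right)$)
$-43047 - r{\left(\frac{1}{-164 + 204} \right)} = -43047 - \left(-10665 + 9 \left(\frac{1}{-164 + 204}\right)^{2} + \frac{576}{-164 + 204}\right) = -43047 - \left(-10665 + 9 \left(\frac{1}{40}\right)^{2} + \frac{576}{40}\right) = -43047 - \left(-10665 + \frac{9}{1600} + 576 \cdot \frac{1}{40}\right) = -43047 - \left(-10665 + 9 \cdot \frac{1}{1600} + \frac{72}{5}\right) = -43047 - \left(-10665 + \frac{9}{1600} + \frac{72}{5}\right) = -43047 - - \frac{17040951}{1600} = -43047 + \frac{17040951}{1600} = - \frac{51834249}{1600}$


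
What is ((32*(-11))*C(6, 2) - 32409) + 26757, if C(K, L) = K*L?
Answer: -9876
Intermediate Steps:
((32*(-11))*C(6, 2) - 32409) + 26757 = ((32*(-11))*(6*2) - 32409) + 26757 = (-352*12 - 32409) + 26757 = (-4224 - 32409) + 26757 = -36633 + 26757 = -9876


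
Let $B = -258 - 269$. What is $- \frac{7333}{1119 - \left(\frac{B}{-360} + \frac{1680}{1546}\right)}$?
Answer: $- \frac{2040627240}{310685549} \approx -6.5681$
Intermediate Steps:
$B = -527$ ($B = -258 - 269 = -527$)
$- \frac{7333}{1119 - \left(\frac{B}{-360} + \frac{1680}{1546}\right)} = - \frac{7333}{1119 - \left(- \frac{527}{-360} + \frac{1680}{1546}\right)} = - \frac{7333}{1119 - \left(\left(-527\right) \left(- \frac{1}{360}\right) + 1680 \cdot \frac{1}{1546}\right)} = - \frac{7333}{1119 - \left(\frac{527}{360} + \frac{840}{773}\right)} = - \frac{7333}{1119 - \frac{709771}{278280}} = - \frac{7333}{\frac{310685549}{278280}} = \left(-7333\right) \frac{278280}{310685549} = - \frac{2040627240}{310685549}$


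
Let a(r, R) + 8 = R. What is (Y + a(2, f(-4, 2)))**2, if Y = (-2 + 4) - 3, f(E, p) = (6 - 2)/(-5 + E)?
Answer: 7225/81 ≈ 89.198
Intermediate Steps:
f(E, p) = 4/(-5 + E)
a(r, R) = -8 + R
Y = -1 (Y = 2 - 3 = -1)
(Y + a(2, f(-4, 2)))**2 = (-1 + (-8 + 4/(-5 - 4)))**2 = (-1 + (-8 + 4/(-9)))**2 = (-1 + (-8 + 4*(-1/9)))**2 = (-1 + (-8 - 4/9))**2 = (-1 - 76/9)**2 = (-85/9)**2 = 7225/81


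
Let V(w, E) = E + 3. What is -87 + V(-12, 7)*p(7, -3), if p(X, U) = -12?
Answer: -207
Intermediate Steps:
V(w, E) = 3 + E
-87 + V(-12, 7)*p(7, -3) = -87 + (3 + 7)*(-12) = -87 + 10*(-12) = -87 - 120 = -207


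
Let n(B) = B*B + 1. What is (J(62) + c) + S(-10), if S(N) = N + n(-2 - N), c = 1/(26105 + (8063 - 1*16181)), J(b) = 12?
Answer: 1205130/17987 ≈ 67.000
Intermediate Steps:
n(B) = 1 + B**2 (n(B) = B**2 + 1 = 1 + B**2)
c = 1/17987 (c = 1/(26105 + (8063 - 16181)) = 1/(26105 - 8118) = 1/17987 ≈ 5.5596e-5)
S(N) = 1 + N + (-2 - N)**2 (S(N) = N + (1 + (-2 - N)**2) = 1 + N + (-2 - N)**2)
(J(62) + c) + S(-10) = (12 + 1/17987) + (1 - 10 + (2 - 10)**2) = 215845/17987 + (1 - 10 + (-8)**2) = 215845/17987 + (1 - 10 + 64) = 215845/17987 + 55 = 1205130/17987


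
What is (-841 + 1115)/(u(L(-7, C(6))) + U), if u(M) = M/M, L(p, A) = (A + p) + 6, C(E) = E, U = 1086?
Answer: 274/1087 ≈ 0.25207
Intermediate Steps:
L(p, A) = 6 + A + p
u(M) = 1
(-841 + 1115)/(u(L(-7, C(6))) + U) = (-841 + 1115)/(1 + 1086) = 274/1087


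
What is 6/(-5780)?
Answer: -3/2890 ≈ -0.0010381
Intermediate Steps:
6/(-5780) = 6*(-1/5780) = -3/2890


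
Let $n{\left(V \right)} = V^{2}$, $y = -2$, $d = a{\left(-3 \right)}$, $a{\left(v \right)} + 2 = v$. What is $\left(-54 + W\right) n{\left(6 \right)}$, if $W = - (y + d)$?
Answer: $-1692$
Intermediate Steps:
$a{\left(v \right)} = -2 + v$
$d = -5$ ($d = -2 - 3 = -5$)
$W = 7$ ($W = - (-2 - 5) = \left(-1\right) \left(-7\right) = 7$)
$\left(-54 + W\right) n{\left(6 \right)} = \left(-54 + 7\right) 6^{2} = \left(-47\right) 36 = -1692$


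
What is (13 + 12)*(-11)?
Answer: -275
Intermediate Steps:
(13 + 12)*(-11) = 25*(-11) = -275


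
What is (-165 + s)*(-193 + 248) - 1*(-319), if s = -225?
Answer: -21131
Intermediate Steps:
(-165 + s)*(-193 + 248) - 1*(-319) = (-165 - 225)*(-193 + 248) - 1*(-319) = -390*55 + 319 = -21450 + 319 = -21131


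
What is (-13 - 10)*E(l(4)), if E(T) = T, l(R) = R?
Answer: -92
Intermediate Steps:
(-13 - 10)*E(l(4)) = (-13 - 10)*4 = -23*4 = -92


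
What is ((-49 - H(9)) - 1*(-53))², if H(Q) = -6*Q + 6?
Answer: 2704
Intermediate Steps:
H(Q) = 6 - 6*Q
((-49 - H(9)) - 1*(-53))² = ((-49 - (6 - 6*9)) - 1*(-53))² = ((-49 - (6 - 54)) + 53)² = ((-49 - 1*(-48)) + 53)² = ((-49 + 48) + 53)² = (-1 + 53)² = 52² = 2704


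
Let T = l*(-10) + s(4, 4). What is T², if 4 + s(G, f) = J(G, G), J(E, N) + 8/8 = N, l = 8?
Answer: 6561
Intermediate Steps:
J(E, N) = -1 + N
s(G, f) = -5 + G (s(G, f) = -4 + (-1 + G) = -5 + G)
T = -81 (T = 8*(-10) + (-5 + 4) = -80 - 1 = -81)
T² = (-81)² = 6561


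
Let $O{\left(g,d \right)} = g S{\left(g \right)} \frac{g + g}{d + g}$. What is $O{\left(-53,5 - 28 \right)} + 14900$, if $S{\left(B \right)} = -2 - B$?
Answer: $\frac{422941}{38} \approx 11130.0$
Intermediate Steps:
$O{\left(g,d \right)} = \frac{2 g^{2} \left(-2 - g\right)}{d + g}$ ($O{\left(g,d \right)} = g \left(-2 - g\right) \frac{g + g}{d + g} = g \left(-2 - g\right) \frac{2 g}{d + g} = \frac{2 g^{2} \left(-2 - g\right)}{d + g}$)
$O{\left(-53,5 - 28 \right)} + 14900 = \frac{2 \left(-53\right)^{2} \left(-2 - -53\right)}{\left(5 - 28\right) - 53} + 14900 = 2 \cdot 2809 \frac{1}{\left(5 - 28\right) - 53} \left(-2 + 53\right) + 14900 = 2 \cdot 2809 \frac{1}{-23 - 53} \cdot 51 + 14900 = 2 \cdot 2809 \frac{1}{-76} \cdot 51 + 14900 = 2 \cdot 2809 \left(- \frac{1}{76}\right) 51 + 14900 = - \frac{143259}{38} + 14900 = \frac{422941}{38}$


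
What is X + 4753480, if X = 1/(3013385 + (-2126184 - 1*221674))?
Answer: 3163569283961/665527 ≈ 4.7535e+6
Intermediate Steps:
X = 1/665527 (X = 1/(3013385 + (-2126184 - 221674)) = 1/(3013385 - 2347858) = 1/665527 ≈ 1.5026e-6)
X + 4753480 = 1/665527 + 4753480 = 3163569283961/665527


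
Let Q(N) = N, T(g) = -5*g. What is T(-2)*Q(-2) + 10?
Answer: -10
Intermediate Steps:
T(-2)*Q(-2) + 10 = -5*(-2)*(-2) + 10 = 10*(-2) + 10 = -20 + 10 = -10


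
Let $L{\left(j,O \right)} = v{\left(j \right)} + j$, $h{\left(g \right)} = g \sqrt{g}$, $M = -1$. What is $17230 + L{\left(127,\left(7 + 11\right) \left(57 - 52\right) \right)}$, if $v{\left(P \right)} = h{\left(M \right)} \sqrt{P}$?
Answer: $17357 - i \sqrt{127} \approx 17357.0 - 11.269 i$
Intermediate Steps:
$h{\left(g \right)} = g^{\frac{3}{2}}$
$v{\left(P \right)} = - i \sqrt{P}$ ($v{\left(P \right)} = \left(-1\right)^{\frac{3}{2}} \sqrt{P} = - i \sqrt{P}$)
$L{\left(j,O \right)} = j - i \sqrt{j}$ ($L{\left(j,O \right)} = - i \sqrt{j} + j = j - i \sqrt{j}$)
$17230 + L{\left(127,\left(7 + 11\right) \left(57 - 52\right) \right)} = 17230 + \left(127 - i \sqrt{127}\right) = 17357 - i \sqrt{127}$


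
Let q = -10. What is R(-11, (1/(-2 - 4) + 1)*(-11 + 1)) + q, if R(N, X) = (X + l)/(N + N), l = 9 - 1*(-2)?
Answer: -334/33 ≈ -10.121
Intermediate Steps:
l = 11 (l = 9 + 2 = 11)
R(N, X) = (11 + X)/(2*N) (R(N, X) = (X + 11)/(N + N) = (11 + X)/((2*N)) = (11 + X)*(1/(2*N)) = (11 + X)/(2*N))
R(-11, (1/(-2 - 4) + 1)*(-11 + 1)) + q = (1/2)*(11 + (1/(-2 - 4) + 1)*(-11 + 1))/(-11) - 10 = (1/2)*(-1/11)*(11 + (1/(-6) + 1)*(-10)) - 10 = (1/2)*(-1/11)*(11 + (-1/6 + 1)*(-10)) - 10 = (1/2)*(-1/11)*(11 + (5/6)*(-10)) - 10 = (1/2)*(-1/11)*(11 - 25/3) - 10 = (1/2)*(-1/11)*(8/3) - 10 = -4/33 - 10 = -334/33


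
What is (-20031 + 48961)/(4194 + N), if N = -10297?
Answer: -28930/6103 ≈ -4.7403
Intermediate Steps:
(-20031 + 48961)/(4194 + N) = (-20031 + 48961)/(4194 - 10297) = 28930/(-6103) = 28930*(-1/6103) = -28930/6103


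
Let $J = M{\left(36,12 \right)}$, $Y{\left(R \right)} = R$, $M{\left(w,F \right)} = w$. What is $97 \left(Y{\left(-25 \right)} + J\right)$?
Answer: $1067$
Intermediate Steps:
$J = 36$
$97 \left(Y{\left(-25 \right)} + J\right) = 97 \left(-25 + 36\right) = 97 \cdot 11 = 1067$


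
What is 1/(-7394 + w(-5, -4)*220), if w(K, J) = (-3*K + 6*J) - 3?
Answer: -1/10034 ≈ -9.9661e-5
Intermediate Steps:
w(K, J) = -3 - 3*K + 6*J
1/(-7394 + w(-5, -4)*220) = 1/(-7394 + (-3 - 3*(-5) + 6*(-4))*220) = 1/(-7394 + (-3 + 15 - 24)*220) = 1/(-7394 - 12*220) = 1/(-7394 - 2640) = 1/(-10034) = -1/10034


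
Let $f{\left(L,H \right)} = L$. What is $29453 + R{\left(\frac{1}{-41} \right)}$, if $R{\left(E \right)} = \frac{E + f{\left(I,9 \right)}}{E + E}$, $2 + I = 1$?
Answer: $29474$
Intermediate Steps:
$I = -1$ ($I = -2 + 1 = -1$)
$R{\left(E \right)} = \frac{-1 + E}{2 E}$ ($R{\left(E \right)} = \frac{E - 1}{E + E} = \frac{-1 + E}{2 E}$)
$29453 + R{\left(\frac{1}{-41} \right)} = 29453 + \frac{-1 + \frac{1}{-41}}{2 \frac{1}{-41}} = 29453 + \frac{-1 - \frac{1}{41}}{2 \left(- \frac{1}{41}\right)} = 29453 + \frac{1}{2} \left(-41\right) \left(- \frac{42}{41}\right) = 29453 + 21 = 29474$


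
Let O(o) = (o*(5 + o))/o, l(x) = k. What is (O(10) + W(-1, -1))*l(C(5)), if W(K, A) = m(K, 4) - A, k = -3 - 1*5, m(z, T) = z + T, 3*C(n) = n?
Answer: -152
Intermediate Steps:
C(n) = n/3
m(z, T) = T + z
k = -8 (k = -3 - 5 = -8)
l(x) = -8
O(o) = 5 + o
W(K, A) = 4 + K - A (W(K, A) = (4 + K) - A = 4 + K - A)
(O(10) + W(-1, -1))*l(C(5)) = ((5 + 10) + (4 - 1 - 1*(-1)))*(-8) = (15 + (4 - 1 + 1))*(-8) = (15 + 4)*(-8) = 19*(-8) = -152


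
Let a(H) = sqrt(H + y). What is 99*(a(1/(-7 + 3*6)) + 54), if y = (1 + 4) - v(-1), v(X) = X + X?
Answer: 5346 + 9*sqrt(858) ≈ 5609.6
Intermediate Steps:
v(X) = 2*X
y = 7 (y = (1 + 4) - 2*(-1) = 5 - 1*(-2) = 5 + 2 = 7)
a(H) = sqrt(7 + H) (a(H) = sqrt(H + 7) = sqrt(7 + H))
99*(a(1/(-7 + 3*6)) + 54) = 99*(sqrt(7 + 1/(-7 + 3*6)) + 54) = 99*(sqrt(7 + 1/(-7 + 18)) + 54) = 99*(sqrt(7 + 1/11) + 54) = 99*(sqrt(78/11) + 54) = 99*(sqrt(858)/11 + 54) = 99*(54 + sqrt(858)/11) = 5346 + 9*sqrt(858)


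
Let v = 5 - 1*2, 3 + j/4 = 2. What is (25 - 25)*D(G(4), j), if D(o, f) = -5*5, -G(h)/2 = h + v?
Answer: 0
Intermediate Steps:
j = -4 (j = -12 + 4*2 = -12 + 8 = -4)
v = 3 (v = 5 - 2 = 3)
G(h) = -6 - 2*h (G(h) = -2*(h + 3) = -2*(3 + h) = -6 - 2*h)
D(o, f) = -25
(25 - 25)*D(G(4), j) = (25 - 25)*(-25) = 0*(-25) = 0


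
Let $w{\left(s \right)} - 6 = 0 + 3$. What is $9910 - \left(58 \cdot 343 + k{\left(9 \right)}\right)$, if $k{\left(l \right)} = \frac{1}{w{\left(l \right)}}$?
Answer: $- \frac{89857}{9} \approx -9984.1$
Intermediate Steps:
$w{\left(s \right)} = 9$ ($w{\left(s \right)} = 6 + \left(0 + 3\right) = 6 + 3 = 9$)
$k{\left(l \right)} = \frac{1}{9}$
$9910 - \left(58 \cdot 343 + k{\left(9 \right)}\right) = 9910 - \left(58 \cdot 343 + \frac{1}{9}\right) = 9910 - \left(19894 + \frac{1}{9}\right) = 9910 - \frac{179047}{9} = - \frac{89857}{9}$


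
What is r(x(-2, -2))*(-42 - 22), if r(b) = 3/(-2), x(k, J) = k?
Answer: 96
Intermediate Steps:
r(b) = -3/2 (r(b) = 3*(-½) = -3/2)
r(x(-2, -2))*(-42 - 22) = -3*(-42 - 22)/2 = -3/2*(-64) = 96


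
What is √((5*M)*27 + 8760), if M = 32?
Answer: 2*√3270 ≈ 114.37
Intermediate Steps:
√((5*M)*27 + 8760) = √((5*32)*27 + 8760) = √(160*27 + 8760) = √(4320 + 8760) = √13080 = 2*√3270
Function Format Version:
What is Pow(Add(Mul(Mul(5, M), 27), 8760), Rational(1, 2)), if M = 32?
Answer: Mul(2, Pow(3270, Rational(1, 2))) ≈ 114.37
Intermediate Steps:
Pow(Add(Mul(Mul(5, M), 27), 8760), Rational(1, 2)) = Pow(Add(Mul(Mul(5, 32), 27), 8760), Rational(1, 2)) = Pow(Add(Mul(160, 27), 8760), Rational(1, 2)) = Pow(Add(4320, 8760), Rational(1, 2)) = Pow(13080, Rational(1, 2)) = Mul(2, Pow(3270, Rational(1, 2)))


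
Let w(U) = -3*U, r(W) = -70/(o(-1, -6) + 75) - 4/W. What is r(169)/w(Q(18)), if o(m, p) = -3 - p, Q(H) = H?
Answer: 467/27378 ≈ 0.017057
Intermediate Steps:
r(W) = -35/39 - 4/W (r(W) = -70/((-3 - 1*(-6)) + 75) - 4/W = -70/((-3 + 6) + 75) - 4/W = -70/(3 + 75) - 4/W = -70/78 - 4/W = -70*1/78 - 4/W = -35/39 - 4/W)
r(169)/w(Q(18)) = (-35/39 - 4/169)/((-3*18)) = (-35/39 - 4*1/169)/(-54) = (-35/39 - 4/169)*(-1/54) = -467/507*(-1/54) = 467/27378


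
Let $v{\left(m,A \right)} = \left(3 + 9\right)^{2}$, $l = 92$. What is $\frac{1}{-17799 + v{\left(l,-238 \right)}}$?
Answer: $- \frac{1}{17655} \approx -5.6641 \cdot 10^{-5}$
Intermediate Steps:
$v{\left(m,A \right)} = 144$ ($v{\left(m,A \right)} = 12^{2} = 144$)
$\frac{1}{-17799 + v{\left(l,-238 \right)}} = \frac{1}{-17799 + 144} = \frac{1}{-17655} = - \frac{1}{17655}$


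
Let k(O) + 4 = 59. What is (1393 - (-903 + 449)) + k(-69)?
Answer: 1902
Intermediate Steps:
k(O) = 55 (k(O) = -4 + 59 = 55)
(1393 - (-903 + 449)) + k(-69) = (1393 - (-903 + 449)) + 55 = (1393 - 1*(-454)) + 55 = (1393 + 454) + 55 = 1847 + 55 = 1902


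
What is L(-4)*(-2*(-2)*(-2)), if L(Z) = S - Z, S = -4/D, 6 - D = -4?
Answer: -144/5 ≈ -28.800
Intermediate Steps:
D = 10 (D = 6 - 1*(-4) = 6 + 4 = 10)
S = -⅖ (S = -4/10 = -4*⅒ = -⅖ ≈ -0.40000)
L(Z) = -⅖ - Z
L(-4)*(-2*(-2)*(-2)) = (-⅖ - 1*(-4))*(-2*(-2)*(-2)) = (-⅖ + 4)*(4*(-2)) = (18/5)*(-8) = -144/5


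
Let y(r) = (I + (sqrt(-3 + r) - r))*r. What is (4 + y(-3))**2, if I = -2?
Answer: (1 - 3*I*sqrt(6))**2 ≈ -53.0 - 14.697*I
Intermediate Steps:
y(r) = r*(-2 + sqrt(-3 + r) - r) (y(r) = (-2 + (sqrt(-3 + r) - r))*r = (-2 + sqrt(-3 + r) - r)*r = r*(-2 + sqrt(-3 + r) - r))
(4 + y(-3))**2 = (4 - 3*(-2 + sqrt(-3 - 3) - 1*(-3)))**2 = (4 - 3*(-2 + sqrt(-6) + 3))**2 = (4 - 3*(-2 + I*sqrt(6) + 3))**2 = (4 - 3*(1 + I*sqrt(6)))**2 = (4 + (-3 - 3*I*sqrt(6)))**2 = (1 - 3*I*sqrt(6))**2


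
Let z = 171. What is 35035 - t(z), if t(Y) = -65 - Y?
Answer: 35271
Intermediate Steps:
35035 - t(z) = 35035 - (-65 - 1*171) = 35035 - (-65 - 171) = 35035 - 1*(-236) = 35035 + 236 = 35271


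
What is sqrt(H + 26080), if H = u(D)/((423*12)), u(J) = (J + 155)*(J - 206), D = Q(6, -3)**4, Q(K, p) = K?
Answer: sqrt(18888877470)/846 ≈ 162.45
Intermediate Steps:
D = 1296 (D = 6**4 = 1296)
u(J) = (-206 + J)*(155 + J) (u(J) = (155 + J)*(-206 + J) = (-206 + J)*(155 + J))
H = 790795/2538 (H = (-31930 + 1296**2 - 51*1296)/((423*12)) = (-31930 + 1679616 - 66096)/5076 = 1581590*(1/5076) = 790795/2538 ≈ 311.58)
sqrt(H + 26080) = sqrt(790795/2538 + 26080) = sqrt(66981835/2538) = sqrt(18888877470)/846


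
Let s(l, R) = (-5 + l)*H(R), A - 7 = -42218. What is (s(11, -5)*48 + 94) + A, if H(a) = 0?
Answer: -42117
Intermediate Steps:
A = -42211 (A = 7 - 42218 = -42211)
s(l, R) = 0 (s(l, R) = (-5 + l)*0 = 0)
(s(11, -5)*48 + 94) + A = (0*48 + 94) - 42211 = (0 + 94) - 42211 = 94 - 42211 = -42117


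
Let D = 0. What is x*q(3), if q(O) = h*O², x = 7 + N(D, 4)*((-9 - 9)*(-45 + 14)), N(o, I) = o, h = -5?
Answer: -315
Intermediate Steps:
x = 7 (x = 7 + 0*((-9 - 9)*(-45 + 14)) = 7 + 0*(-18*(-31)) = 7 + 0*558 = 7 + 0 = 7)
q(O) = -5*O²
x*q(3) = 7*(-5*3²) = 7*(-5*9) = 7*(-45) = -315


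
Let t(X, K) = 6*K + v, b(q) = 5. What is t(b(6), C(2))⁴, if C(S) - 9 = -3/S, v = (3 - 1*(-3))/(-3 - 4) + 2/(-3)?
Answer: 694837277761/194481 ≈ 3.5728e+6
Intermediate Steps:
v = -32/21 (v = (3 + 3)/(-7) + 2*(-⅓) = 6*(-⅐) - ⅔ = -6/7 - ⅔ = -32/21 ≈ -1.5238)
C(S) = 9 - 3/S
t(X, K) = -32/21 + 6*K (t(X, K) = 6*K - 32/21 = -32/21 + 6*K)
t(b(6), C(2))⁴ = (-32/21 + 6*(9 - 3/2))⁴ = (-32/21 + 6*(15/2))⁴ = (-32/21 + 45)⁴ = (913/21)⁴ = 694837277761/194481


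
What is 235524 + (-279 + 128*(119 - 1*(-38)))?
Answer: 255341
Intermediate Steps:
235524 + (-279 + 128*(119 - 1*(-38))) = 235524 + (-279 + 128*(119 + 38)) = 235524 + (-279 + 128*157) = 235524 + (-279 + 20096) = 235524 + 19817 = 255341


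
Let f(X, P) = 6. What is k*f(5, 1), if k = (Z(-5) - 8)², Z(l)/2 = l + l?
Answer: 4704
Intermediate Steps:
Z(l) = 4*l (Z(l) = 2*(l + l) = 2*(2*l) = 4*l)
k = 784 (k = (4*(-5) - 8)² = (-20 - 8)² = (-28)² = 784)
k*f(5, 1) = 784*6 = 4704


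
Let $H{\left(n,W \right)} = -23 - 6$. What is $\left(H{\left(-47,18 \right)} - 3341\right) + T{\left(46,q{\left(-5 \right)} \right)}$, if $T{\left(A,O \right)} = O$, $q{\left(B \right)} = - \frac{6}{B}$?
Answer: $- \frac{16844}{5} \approx -3368.8$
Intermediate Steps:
$H{\left(n,W \right)} = -29$
$\left(H{\left(-47,18 \right)} - 3341\right) + T{\left(46,q{\left(-5 \right)} \right)} = \left(-29 - 3341\right) - \frac{6}{-5} = -3370 - - \frac{6}{5} = -3370 + \frac{6}{5} = - \frac{16844}{5}$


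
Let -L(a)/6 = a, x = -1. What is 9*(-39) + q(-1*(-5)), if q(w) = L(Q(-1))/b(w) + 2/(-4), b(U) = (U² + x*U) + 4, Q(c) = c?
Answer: -1405/4 ≈ -351.25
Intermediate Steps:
b(U) = 4 + U² - U (b(U) = (U² - U) + 4 = 4 + U² - U)
L(a) = -6*a
q(w) = -½ + 6/(4 + w² - w) (q(w) = (-6*(-1))/(4 + w² - w) + 2/(-4) = 6/(4 + w² - w) + 2*(-¼) = 6/(4 + w² - w) - ½ = -½ + 6/(4 + w² - w))
9*(-39) + q(-1*(-5)) = 9*(-39) + (8 - 1*(-5) - (-1*(-5))²)/(2*(4 + (-1*(-5))² - (-1)*(-5))) = -351 + (8 + 5 - 1*5²)/(2*(4 + 5² - 1*5)) = -351 + (8 + 5 - 1*25)/(2*(4 + 25 - 5)) = -351 + (½)*(8 + 5 - 25)/24 = -351 + (½)*(1/24)*(-12) = -351 - ¼ = -1405/4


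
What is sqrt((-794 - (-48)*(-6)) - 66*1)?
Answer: 2*I*sqrt(287) ≈ 33.882*I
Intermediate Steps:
sqrt((-794 - (-48)*(-6)) - 66*1) = sqrt((-794 - 1*288) - 66) = sqrt((-794 - 288) - 66) = sqrt(-1082 - 66) = sqrt(-1148) = 2*I*sqrt(287)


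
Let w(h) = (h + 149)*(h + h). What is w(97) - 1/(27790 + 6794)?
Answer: 1650486815/34584 ≈ 47724.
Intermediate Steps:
w(h) = 2*h*(149 + h) (w(h) = (149 + h)*(2*h) = 2*h*(149 + h))
w(97) - 1/(27790 + 6794) = 2*97*(149 + 97) - 1/(27790 + 6794) = 2*97*246 - 1/34584 = 47724 - 1*1/34584 = 47724 - 1/34584 = 1650486815/34584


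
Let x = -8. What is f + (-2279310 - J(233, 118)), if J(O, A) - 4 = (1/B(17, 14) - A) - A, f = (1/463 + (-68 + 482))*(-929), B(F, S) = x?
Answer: -9866292505/3704 ≈ -2.6637e+6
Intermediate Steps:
B(F, S) = -8
f = -178073507/463 (f = (1/463 + 414)*(-929) = (191683/463)*(-929) = -178073507/463 ≈ -3.8461e+5)
J(O, A) = 31/8 - 2*A (J(O, A) = 4 + ((1/(-8) - A) - A) = 4 + ((-⅛ - A) - A) = 4 + (-⅛ - 2*A) = 31/8 - 2*A)
f + (-2279310 - J(233, 118)) = -178073507/463 + (-2279310 - (31/8 - 2*118)) = -178073507/463 + (-2279310 - (31/8 - 236)) = -178073507/463 + (-2279310 - 1*(-1857/8)) = -178073507/463 + (-2279310 + 1857/8) = -178073507/463 - 18232623/8 = -9866292505/3704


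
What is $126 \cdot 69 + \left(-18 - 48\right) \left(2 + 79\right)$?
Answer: $3348$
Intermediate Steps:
$126 \cdot 69 + \left(-18 - 48\right) \left(2 + 79\right) = 8694 - 5346 = 3348$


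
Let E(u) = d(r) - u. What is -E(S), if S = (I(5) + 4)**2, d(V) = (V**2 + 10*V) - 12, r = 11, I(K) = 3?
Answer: -170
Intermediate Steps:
d(V) = -12 + V**2 + 10*V
S = 49 (S = (3 + 4)**2 = 7**2 = 49)
E(u) = 219 - u (E(u) = (-12 + 11**2 + 10*11) - u = (-12 + 121 + 110) - u = 219 - u)
-E(S) = -(219 - 1*49) = -(219 - 49) = -1*170 = -170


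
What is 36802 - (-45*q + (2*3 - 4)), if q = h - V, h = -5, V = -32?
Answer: 38015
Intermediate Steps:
q = 27 (q = -5 - 1*(-32) = -5 + 32 = 27)
36802 - (-45*q + (2*3 - 4)) = 36802 - (-45*27 + (2*3 - 4)) = 36802 - (-1215 + (6 - 4)) = 36802 - (-1215 + 2) = 36802 - 1*(-1213) = 36802 + 1213 = 38015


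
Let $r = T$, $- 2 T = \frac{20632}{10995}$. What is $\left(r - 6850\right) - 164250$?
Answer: $- \frac{1881254816}{10995} \approx -1.711 \cdot 10^{5}$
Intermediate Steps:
$T = - \frac{10316}{10995}$ ($T = - \frac{20632 \cdot \frac{1}{10995}}{2} = \left(- \frac{1}{2}\right) \frac{20632}{10995} = - \frac{10316}{10995} \approx -0.93824$)
$r = - \frac{10316}{10995} \approx -0.93824$
$\left(r - 6850\right) - 164250 = \left(- \frac{10316}{10995} - 6850\right) - 164250 = - \frac{75326066}{10995} - 164250 = - \frac{1881254816}{10995}$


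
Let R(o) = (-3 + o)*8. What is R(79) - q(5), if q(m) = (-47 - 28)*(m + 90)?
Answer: 7733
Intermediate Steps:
q(m) = -6750 - 75*m (q(m) = -75*(90 + m) = -6750 - 75*m)
R(o) = -24 + 8*o
R(79) - q(5) = (-24 + 8*79) - (-6750 - 75*5) = (-24 + 632) - (-6750 - 375) = 608 - 1*(-7125) = 608 + 7125 = 7733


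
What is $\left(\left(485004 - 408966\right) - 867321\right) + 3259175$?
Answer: $2467892$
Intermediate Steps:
$\left(\left(485004 - 408966\right) - 867321\right) + 3259175 = \left(76038 - 867321\right) + 3259175 = -791283 + 3259175 = 2467892$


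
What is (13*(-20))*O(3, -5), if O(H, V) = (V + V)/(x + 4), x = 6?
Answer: 260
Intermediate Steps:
O(H, V) = V/5 (O(H, V) = (V + V)/(6 + 4) = (2*V)/10 = (2*V)*(⅒) = V/5)
(13*(-20))*O(3, -5) = (13*(-20))*((⅕)*(-5)) = -260*(-1) = 260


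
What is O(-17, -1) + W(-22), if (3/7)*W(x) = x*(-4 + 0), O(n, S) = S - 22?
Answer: 547/3 ≈ 182.33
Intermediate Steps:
O(n, S) = -22 + S
W(x) = -28*x/3 (W(x) = 7*(x*(-4 + 0))/3 = 7*(x*(-4))/3 = 7*(-4*x)/3 = -28*x/3)
O(-17, -1) + W(-22) = (-22 - 1) - 28/3*(-22) = -23 + 616/3 = 547/3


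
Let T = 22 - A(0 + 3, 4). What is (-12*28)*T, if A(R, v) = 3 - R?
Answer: -7392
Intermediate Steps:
T = 22 (T = 22 - (3 - (0 + 3)) = 22 - (3 - 1*3) = 22 - (3 - 3) = 22 - 1*0 = 22 + 0 = 22)
(-12*28)*T = -12*28*22 = -336*22 = -7392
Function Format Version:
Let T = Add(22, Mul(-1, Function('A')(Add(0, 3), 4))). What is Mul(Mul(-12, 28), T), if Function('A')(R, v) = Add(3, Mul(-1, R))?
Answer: -7392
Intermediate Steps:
T = 22 (T = Add(22, Mul(-1, Add(3, Mul(-1, Add(0, 3))))) = Add(22, Mul(-1, Add(3, Mul(-1, 3)))) = Add(22, Mul(-1, Add(3, -3))) = Add(22, Mul(-1, 0)) = Add(22, 0) = 22)
Mul(Mul(-12, 28), T) = Mul(Mul(-12, 28), 22) = Mul(-336, 22) = -7392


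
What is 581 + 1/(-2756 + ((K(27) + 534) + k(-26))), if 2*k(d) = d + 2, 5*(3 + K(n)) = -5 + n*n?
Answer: 6077836/10461 ≈ 581.00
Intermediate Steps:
K(n) = -4 + n²/5 (K(n) = -3 + (-5 + n*n)/5 = -3 + (-5 + n²)/5 = -3 + (-1 + n²/5) = -4 + n²/5)
k(d) = 1 + d/2 (k(d) = (d + 2)/2 = (2 + d)/2 = 1 + d/2)
581 + 1/(-2756 + ((K(27) + 534) + k(-26))) = 581 + 1/(-2756 + (((-4 + (⅕)*27²) + 534) + (1 + (½)*(-26)))) = 581 + 1/(-2756 + (((-4 + (⅕)*729) + 534) + (1 - 13))) = 581 + 1/(-2756 + (((-4 + 729/5) + 534) - 12)) = 581 + 1/(-2756 + ((709/5 + 534) - 12)) = 581 + 1/(-2756 + (3379/5 - 12)) = 581 + 1/(-2756 + 3319/5) = 581 + 1/(-10461/5) = 581 - 5/10461 = 6077836/10461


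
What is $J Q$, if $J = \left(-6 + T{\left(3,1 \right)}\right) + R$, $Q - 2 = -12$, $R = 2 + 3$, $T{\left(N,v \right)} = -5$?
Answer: $60$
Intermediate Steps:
$R = 5$
$Q = -10$ ($Q = 2 - 12 = -10$)
$J = -6$ ($J = \left(-6 - 5\right) + 5 = -11 + 5 = -6$)
$J Q = \left(-6\right) \left(-10\right) = 60$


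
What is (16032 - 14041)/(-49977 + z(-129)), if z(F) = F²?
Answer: -1991/33336 ≈ -0.059725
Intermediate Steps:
(16032 - 14041)/(-49977 + z(-129)) = (16032 - 14041)/(-49977 + (-129)²) = 1991/(-49977 + 16641) = 1991/(-33336) = 1991*(-1/33336) = -1991/33336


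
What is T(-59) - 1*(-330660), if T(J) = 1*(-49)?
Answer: 330611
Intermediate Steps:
T(J) = -49
T(-59) - 1*(-330660) = -49 - 1*(-330660) = -49 + 330660 = 330611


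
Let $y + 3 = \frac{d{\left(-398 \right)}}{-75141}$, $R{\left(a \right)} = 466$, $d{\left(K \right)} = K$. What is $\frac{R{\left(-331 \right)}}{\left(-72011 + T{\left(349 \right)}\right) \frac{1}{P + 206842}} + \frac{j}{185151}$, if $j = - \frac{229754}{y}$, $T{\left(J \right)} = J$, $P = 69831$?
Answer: $- \frac{895072558394169347}{497616195620675} \approx -1798.7$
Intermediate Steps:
$y = - \frac{225025}{75141}$ ($y = -3 - \frac{398}{-75141} = -3 - - \frac{398}{75141} = -3 + \frac{398}{75141} = - \frac{225025}{75141} \approx -2.9947$)
$j = \frac{17263945314}{225025}$ ($j = - \frac{229754}{- \frac{225025}{75141}} = \left(-229754\right) \left(- \frac{75141}{225025}\right) = \frac{17263945314}{225025} \approx 76720.0$)
$\frac{R{\left(-331 \right)}}{\left(-72011 + T{\left(349 \right)}\right) \frac{1}{P + 206842}} + \frac{j}{185151} = \frac{466}{\left(-72011 + 349\right) \frac{1}{69831 + 206842}} + \frac{17263945314}{225025 \cdot 185151} = \frac{466}{\left(-71662\right) \frac{1}{276673}} + \frac{17263945314}{225025} \cdot \frac{1}{185151} = \frac{466}{\left(-71662\right) \frac{1}{276673}} + \frac{5754648438}{13887867925} = \frac{466}{- \frac{71662}{276673}} + \frac{5754648438}{13887867925} = 466 \left(- \frac{276673}{71662}\right) + \frac{5754648438}{13887867925} = - \frac{64464809}{35831} + \frac{5754648438}{13887867925} = - \frac{895072558394169347}{497616195620675}$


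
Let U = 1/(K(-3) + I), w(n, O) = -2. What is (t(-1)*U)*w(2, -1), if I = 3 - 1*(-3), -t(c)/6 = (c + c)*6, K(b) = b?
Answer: -48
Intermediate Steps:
t(c) = -72*c (t(c) = -6*(c + c)*6 = -6*2*c*6 = -72*c)
I = 6 (I = 3 + 3 = 6)
U = ⅓ (U = 1/(-3 + 6) = 1/3 = ⅓ ≈ 0.33333)
(t(-1)*U)*w(2, -1) = (-72*(-1)*(⅓))*(-2) = (72*(⅓))*(-2) = 24*(-2) = -48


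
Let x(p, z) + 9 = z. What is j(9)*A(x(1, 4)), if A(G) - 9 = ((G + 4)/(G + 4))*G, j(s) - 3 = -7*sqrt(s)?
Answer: -72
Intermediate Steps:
x(p, z) = -9 + z
j(s) = 3 - 7*sqrt(s)
A(G) = 9 + G (A(G) = 9 + ((G + 4)/(G + 4))*G = 9 + ((4 + G)/(4 + G))*G = 9 + 1*G = 9 + G)
j(9)*A(x(1, 4)) = (3 - 7*sqrt(9))*(9 + (-9 + 4)) = (3 - 7*3)*(9 - 5) = (3 - 21)*4 = -18*4 = -72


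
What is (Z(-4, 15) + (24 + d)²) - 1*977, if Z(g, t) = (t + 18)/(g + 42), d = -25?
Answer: -37055/38 ≈ -975.13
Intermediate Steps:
Z(g, t) = (18 + t)/(42 + g)
(Z(-4, 15) + (24 + d)²) - 1*977 = ((18 + 15)/(42 - 4) + (24 - 25)²) - 1*977 = (33/38 + (-1)²) - 977 = ((1/38)*33 + 1) - 977 = (33/38 + 1) - 977 = 71/38 - 977 = -37055/38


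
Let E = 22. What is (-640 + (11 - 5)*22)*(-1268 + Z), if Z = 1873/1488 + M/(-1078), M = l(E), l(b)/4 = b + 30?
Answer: 129047466187/200508 ≈ 6.4360e+5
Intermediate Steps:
l(b) = 120 + 4*b (l(b) = 4*(b + 30) = 4*(30 + b) = 120 + 4*b)
M = 208 (M = 120 + 4*22 = 120 + 88 = 208)
Z = 854795/802032 (Z = 1873/1488 + 208/(-1078) = 1873*(1/1488) + 208*(-1/1078) = 1873/1488 - 104/539 = 854795/802032 ≈ 1.0658)
(-640 + (11 - 5)*22)*(-1268 + Z) = (-640 + (11 - 5)*22)*(-1268 + 854795/802032) = (-640 + 6*22)*(-1016121781/802032) = (-640 + 132)*(-1016121781/802032) = -508*(-1016121781/802032) = 129047466187/200508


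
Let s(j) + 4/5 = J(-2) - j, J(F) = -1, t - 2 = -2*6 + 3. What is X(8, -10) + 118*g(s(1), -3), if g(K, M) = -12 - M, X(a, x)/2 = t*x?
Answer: -922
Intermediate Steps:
t = -7 (t = 2 + (-2*6 + 3) = 2 + (-12 + 3) = 2 - 9 = -7)
s(j) = -9/5 - j (s(j) = -4/5 + (-1 - j) = -9/5 - j)
X(a, x) = -14*x (X(a, x) = 2*(-7*x) = -14*x)
X(8, -10) + 118*g(s(1), -3) = -14*(-10) + 118*(-12 - 1*(-3)) = 140 + 118*(-12 + 3) = 140 + 118*(-9) = 140 - 1062 = -922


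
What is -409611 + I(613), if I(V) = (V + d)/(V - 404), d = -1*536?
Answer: -7782602/19 ≈ -4.0961e+5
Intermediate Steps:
d = -536
I(V) = (-536 + V)/(-404 + V) (I(V) = (V - 536)/(V - 404) = (-536 + V)/(-404 + V))
-409611 + I(613) = -409611 + (-536 + 613)/(-404 + 613) = -409611 + 77/209 = -409611 + (1/209)*77 = -409611 + 7/19 = -7782602/19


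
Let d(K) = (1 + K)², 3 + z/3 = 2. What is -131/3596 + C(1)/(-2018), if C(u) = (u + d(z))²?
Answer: -177129/3628364 ≈ -0.048818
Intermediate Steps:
z = -3 (z = -9 + 3*2 = -9 + 6 = -3)
C(u) = (4 + u)² (C(u) = (u + (1 - 3)²)² = (u + (-2)²)² = (u + 4)² = (4 + u)²)
-131/3596 + C(1)/(-2018) = -131/3596 + (4 + 1)²/(-2018) = -131*1/3596 + 5²*(-1/2018) = -131/3596 + 25*(-1/2018) = -131/3596 - 25/2018 = -177129/3628364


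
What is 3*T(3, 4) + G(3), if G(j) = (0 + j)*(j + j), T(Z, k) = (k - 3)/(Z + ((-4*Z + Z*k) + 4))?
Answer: 129/7 ≈ 18.429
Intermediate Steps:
T(Z, k) = (-3 + k)/(4 - 3*Z + Z*k) (T(Z, k) = (-3 + k)/(Z + (4 - 4*Z + Z*k)) = (-3 + k)/(4 - 3*Z + Z*k))
G(j) = 2*j² (G(j) = j*(2*j) = 2*j²)
3*T(3, 4) + G(3) = 3*((-3 + 4)/(4 - 3*3 + 3*4)) + 2*3² = 3*(1/(4 - 9 + 12)) + 2*9 = 3*(1/7) + 18 = 3*((⅐)*1) + 18 = 3*(⅐) + 18 = 3/7 + 18 = 129/7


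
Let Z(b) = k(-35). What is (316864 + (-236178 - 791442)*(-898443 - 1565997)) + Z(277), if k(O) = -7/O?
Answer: 12662540748321/5 ≈ 2.5325e+12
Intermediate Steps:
Z(b) = ⅕ (Z(b) = -7/(-35) = -7*(-1/35) = ⅕)
(316864 + (-236178 - 791442)*(-898443 - 1565997)) + Z(277) = (316864 + (-236178 - 791442)*(-898443 - 1565997)) + ⅕ = (316864 - 1027620*(-2464440)) + ⅕ = (316864 + 2532507832800) + ⅕ = 2532508149664 + ⅕ = 12662540748321/5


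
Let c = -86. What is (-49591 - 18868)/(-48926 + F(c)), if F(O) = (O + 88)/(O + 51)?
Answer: 2396065/1712412 ≈ 1.3992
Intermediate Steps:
F(O) = (88 + O)/(51 + O)
(-49591 - 18868)/(-48926 + F(c)) = (-49591 - 18868)/(-48926 + (88 - 86)/(51 - 86)) = -68459/(-48926 + 2/(-35)) = -68459/(-48926 - 1/35*2) = -68459/(-48926 - 2/35) = -68459/(-1712412/35) = -68459*(-35/1712412) = 2396065/1712412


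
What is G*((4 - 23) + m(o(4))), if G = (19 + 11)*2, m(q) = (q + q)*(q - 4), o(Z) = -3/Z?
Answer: -1425/2 ≈ -712.50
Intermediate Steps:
m(q) = 2*q*(-4 + q) (m(q) = (2*q)*(-4 + q) = 2*q*(-4 + q))
G = 60 (G = 30*2 = 60)
G*((4 - 23) + m(o(4))) = 60*((4 - 23) + 2*(-3/4)*(-4 - 3/4)) = 60*(-19 + 2*(-3*1/4)*(-4 - 3*1/4)) = 60*(-19 + 2*(-3/4)*(-4 - 3/4)) = 60*(-19 + 2*(-3/4)*(-19/4)) = 60*(-19 + 57/8) = 60*(-95/8) = -1425/2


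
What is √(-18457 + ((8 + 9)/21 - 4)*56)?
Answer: I*√167721/3 ≈ 136.51*I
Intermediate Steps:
√(-18457 + ((8 + 9)/21 - 4)*56) = √(-18457 + (17*(1/21) - 4)*56) = √(-18457 + (17/21 - 4)*56) = √(-18457 - 67/21*56) = √(-18457 - 536/3) = √(-55907/3) = I*√167721/3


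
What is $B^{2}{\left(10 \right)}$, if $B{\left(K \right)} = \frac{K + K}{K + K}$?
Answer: $1$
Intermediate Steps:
$B{\left(K \right)} = 1$ ($B{\left(K \right)} = \frac{2 K}{2 K} = 2 K \frac{1}{2 K} = 1$)
$B^{2}{\left(10 \right)} = 1^{2} = 1$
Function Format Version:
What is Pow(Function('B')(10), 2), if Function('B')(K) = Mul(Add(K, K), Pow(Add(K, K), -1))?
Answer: 1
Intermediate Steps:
Function('B')(K) = 1 (Function('B')(K) = Mul(Mul(2, K), Pow(Mul(2, K), -1)) = Mul(Mul(2, K), Mul(Rational(1, 2), Pow(K, -1))) = 1)
Pow(Function('B')(10), 2) = Pow(1, 2) = 1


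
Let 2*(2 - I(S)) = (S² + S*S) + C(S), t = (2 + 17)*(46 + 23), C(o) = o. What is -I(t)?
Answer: 3438749/2 ≈ 1.7194e+6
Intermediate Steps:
t = 1311 (t = 19*69 = 1311)
I(S) = 2 - S² - S/2 (I(S) = 2 - ((S² + S*S) + S)/2 = 2 - ((S² + S²) + S)/2 = 2 - (2*S² + S)/2 = 2 - (S + 2*S²)/2 = 2 + (-S² - S/2) = 2 - S² - S/2)
-I(t) = -(2 - 1*1311² - ½*1311) = -(2 - 1*1718721 - 1311/2) = -(2 - 1718721 - 1311/2) = -1*(-3438749/2) = 3438749/2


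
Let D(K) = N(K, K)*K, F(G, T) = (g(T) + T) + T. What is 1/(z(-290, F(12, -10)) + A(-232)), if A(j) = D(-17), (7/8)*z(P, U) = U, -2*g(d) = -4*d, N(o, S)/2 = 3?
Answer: -7/1034 ≈ -0.0067698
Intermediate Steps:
N(o, S) = 6 (N(o, S) = 2*3 = 6)
g(d) = 2*d (g(d) = -(-2)*d = 2*d)
F(G, T) = 4*T (F(G, T) = (2*T + T) + T = 3*T + T = 4*T)
D(K) = 6*K
z(P, U) = 8*U/7
A(j) = -102 (A(j) = 6*(-17) = -102)
1/(z(-290, F(12, -10)) + A(-232)) = 1/(8*(4*(-10))/7 - 102) = 1/((8/7)*(-40) - 102) = 1/(-320/7 - 102) = 1/(-1034/7) = -7/1034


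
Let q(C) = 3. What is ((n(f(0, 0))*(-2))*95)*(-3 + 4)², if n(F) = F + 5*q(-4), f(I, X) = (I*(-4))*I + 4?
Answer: -3610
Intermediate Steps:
f(I, X) = 4 - 4*I² (f(I, X) = (-4*I)*I + 4 = -4*I² + 4 = 4 - 4*I²)
n(F) = 15 + F (n(F) = F + 5*3 = F + 15 = 15 + F)
((n(f(0, 0))*(-2))*95)*(-3 + 4)² = (((15 + (4 - 4*0²))*(-2))*95)*(-3 + 4)² = (((15 + (4 - 4*0))*(-2))*95)*1² = (((15 + (4 + 0))*(-2))*95)*1 = (((15 + 4)*(-2))*95)*1 = ((19*(-2))*95)*1 = -38*95*1 = -3610*1 = -3610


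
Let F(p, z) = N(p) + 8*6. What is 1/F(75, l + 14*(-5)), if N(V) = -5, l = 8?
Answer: 1/43 ≈ 0.023256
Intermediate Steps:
F(p, z) = 43 (F(p, z) = -5 + 8*6 = -5 + 48 = 43)
1/F(75, l + 14*(-5)) = 1/43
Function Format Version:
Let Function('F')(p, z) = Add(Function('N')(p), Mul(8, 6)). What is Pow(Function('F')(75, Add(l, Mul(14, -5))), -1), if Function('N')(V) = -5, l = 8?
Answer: Rational(1, 43) ≈ 0.023256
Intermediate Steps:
Function('F')(p, z) = 43 (Function('F')(p, z) = Add(-5, Mul(8, 6)) = Add(-5, 48) = 43)
Pow(Function('F')(75, Add(l, Mul(14, -5))), -1) = Pow(43, -1) = Rational(1, 43)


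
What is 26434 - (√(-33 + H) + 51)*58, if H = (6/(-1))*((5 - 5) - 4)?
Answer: 23476 - 174*I ≈ 23476.0 - 174.0*I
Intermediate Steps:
H = 24 (H = (6*(-1))*(0 - 4) = -6*(-4) = 24)
26434 - (√(-33 + H) + 51)*58 = 26434 - (√(-33 + 24) + 51)*58 = 26434 - (√(-9) + 51)*58 = 26434 - (3*I + 51)*58 = 26434 - (51 + 3*I)*58 = 26434 - (2958 + 174*I) = 26434 + (-2958 - 174*I) = 23476 - 174*I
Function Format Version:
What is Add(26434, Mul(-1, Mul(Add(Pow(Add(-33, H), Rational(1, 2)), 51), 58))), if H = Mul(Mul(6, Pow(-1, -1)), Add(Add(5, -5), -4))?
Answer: Add(23476, Mul(-174, I)) ≈ Add(23476., Mul(-174.00, I))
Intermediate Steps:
H = 24 (H = Mul(Mul(6, -1), Add(0, -4)) = Mul(-6, -4) = 24)
Add(26434, Mul(-1, Mul(Add(Pow(Add(-33, H), Rational(1, 2)), 51), 58))) = Add(26434, Mul(-1, Mul(Add(Pow(Add(-33, 24), Rational(1, 2)), 51), 58))) = Add(26434, Mul(-1, Mul(Add(Pow(-9, Rational(1, 2)), 51), 58))) = Add(26434, Mul(-1, Mul(Add(Mul(3, I), 51), 58))) = Add(26434, Mul(-1, Mul(Add(51, Mul(3, I)), 58))) = Add(26434, Mul(-1, Add(2958, Mul(174, I)))) = Add(26434, Add(-2958, Mul(-174, I))) = Add(23476, Mul(-174, I))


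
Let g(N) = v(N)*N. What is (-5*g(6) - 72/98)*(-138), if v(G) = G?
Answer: 1222128/49 ≈ 24941.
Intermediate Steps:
g(N) = N**2 (g(N) = N*N = N**2)
(-5*g(6) - 72/98)*(-138) = (-5*6**2 - 72/98)*(-138) = (-5*36 - 72*1/98)*(-138) = (-180 - 36/49)*(-138) = -8856/49*(-138) = 1222128/49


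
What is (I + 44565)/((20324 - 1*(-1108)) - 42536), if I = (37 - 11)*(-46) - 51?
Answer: -21659/10552 ≈ -2.0526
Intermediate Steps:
I = -1247 (I = 26*(-46) - 51 = -1196 - 51 = -1247)
(I + 44565)/((20324 - 1*(-1108)) - 42536) = (-1247 + 44565)/((20324 - 1*(-1108)) - 42536) = 43318/((20324 + 1108) - 42536) = 43318/(21432 - 42536) = 43318/(-21104) = 43318*(-1/21104) = -21659/10552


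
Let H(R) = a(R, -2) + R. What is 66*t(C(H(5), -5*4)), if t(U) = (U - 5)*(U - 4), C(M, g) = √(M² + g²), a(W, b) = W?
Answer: 34320 - 5940*√5 ≈ 21038.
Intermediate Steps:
H(R) = 2*R (H(R) = R + R = 2*R)
t(U) = (-5 + U)*(-4 + U)
66*t(C(H(5), -5*4)) = 66*(20 + (√((2*5)² + (-5*4)²))² - 9*√((2*5)² + (-5*4)²)) = 66*(20 + (√(10² + (-20)²))² - 9*√(10² + (-20)²)) = 66*(20 + (√(100 + 400))² - 9*√(100 + 400)) = 66*(20 + (√500)² - 90*√5) = 66*(20 + (10*√5)² - 90*√5) = 66*(20 + 500 - 90*√5) = 66*(520 - 90*√5) = 34320 - 5940*√5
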